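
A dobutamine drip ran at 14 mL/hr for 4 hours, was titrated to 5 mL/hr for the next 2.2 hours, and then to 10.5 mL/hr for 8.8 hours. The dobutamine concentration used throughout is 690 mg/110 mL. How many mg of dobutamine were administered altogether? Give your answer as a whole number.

Concentration = 690 mg ÷ 110 mL = 6.272727 mg/mL
Stage 1: 14 mL/hr × 4 hr = 56 mL → 56 mL × 6.272727 mg/mL = 351.2727 mg
Stage 2: 5 mL/hr × 2.2 hr = 11 mL → 11 mL × 6.272727 mg/mL = 69 mg
Stage 3: 10.5 mL/hr × 8.8 hr = 92.4 mL → 92.4 mL × 6.272727 mg/mL = 579.6 mg
Total = 351.2727 + 69 + 579.6 = 999.8727 mg

1000 mg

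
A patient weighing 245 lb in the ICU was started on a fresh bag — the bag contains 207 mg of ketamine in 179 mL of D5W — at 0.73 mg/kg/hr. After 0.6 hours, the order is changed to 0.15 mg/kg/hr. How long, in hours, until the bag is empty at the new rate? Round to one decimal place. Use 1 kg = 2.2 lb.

9.5 hours

Initial rate:
Weight = 245 lb ÷ 2.2 lb/kg = 111.3636 kg
Dose = 0.73 mg/kg/hr × 111.3636 kg = 81.29545 mg/hr
Concentration = 207 mg ÷ 179 mL = 1.156425 mg/mL
Rate = 81.29545 mg/hr ÷ 1.156425 mg/mL = 70.29897 mL/hr
Volume infused so far = 70.29897 mL/hr × 0.6 hr = 42.17938 mL
Volume remaining = 179 − 42.17938 = 136.8206 mL
New rate:
Dose = 0.15 mg/kg/hr × 111.3636 kg = 16.70455 mg/hr
Rate = 16.70455 mg/hr ÷ 1.156425 mg/mL = 14.44499 mL/hr
Time remaining = 136.8206 mL ÷ 14.44499 mL/hr = 9.471837 hr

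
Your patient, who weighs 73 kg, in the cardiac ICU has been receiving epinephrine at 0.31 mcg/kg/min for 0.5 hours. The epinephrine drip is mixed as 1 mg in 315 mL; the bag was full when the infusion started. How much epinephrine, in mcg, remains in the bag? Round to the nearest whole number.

Dose = 0.31 mcg/kg/min × 73 kg = 22.63 mcg/min
22.63 mcg/min × 60 min/hr = 1357.8 mcg/hr
Concentration = 1 mg ÷ 315 mL = 0.003174603 mg/mL = 3.174603 mcg/mL
Rate = 1357.8 mcg/hr ÷ 3.174603 mcg/mL = 427.707 mL/hr
Volume infused = 427.707 mL/hr × 0.5 hr = 213.8535 mL
Volume remaining = 315 − 213.8535 = 101.1465 mL
Drug remaining = 101.1465 mL × 3.174603 mcg/mL = 321.1 mcg

321 mcg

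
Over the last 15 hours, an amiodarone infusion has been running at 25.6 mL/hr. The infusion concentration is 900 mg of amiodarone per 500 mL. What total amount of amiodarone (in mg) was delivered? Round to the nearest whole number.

Concentration = 900 mg ÷ 500 mL = 1.8 mg/mL
Drug rate = 25.6 mL/hr × 1.8 mg/mL = 46.08 mg/hr
Total = 46.08 mg/hr × 15 hr = 691.2 mg

691 mg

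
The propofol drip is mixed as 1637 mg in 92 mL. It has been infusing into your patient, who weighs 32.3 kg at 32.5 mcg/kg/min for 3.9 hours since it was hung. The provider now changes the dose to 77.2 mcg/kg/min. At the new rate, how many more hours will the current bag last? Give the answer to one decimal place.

Initial rate:
Dose = 32.5 mcg/kg/min × 32.3 kg = 1049.75 mcg/min
1049.75 mcg/min × 60 min/hr = 62985 mcg/hr
Concentration = 1637 mg ÷ 92 mL = 17.79348 mg/mL = 17793.48 mcg/mL
Rate = 62985 mcg/hr ÷ 17793.48 mcg/mL = 3.53978 mL/hr
Volume infused so far = 3.53978 mL/hr × 3.9 hr = 13.80514 mL
Volume remaining = 92 − 13.80514 = 78.19486 mL
New rate:
Dose = 77.2 mcg/kg/min × 32.3 kg = 2493.56 mcg/min
2493.56 mcg/min × 60 min/hr = 149613.6 mcg/hr
Rate = 149613.6 mcg/hr ÷ 17793.48 mcg/mL = 8.408339 mL/hr
Time remaining = 78.19486 mL ÷ 8.408339 mL/hr = 9.299679 hr

9.3 hours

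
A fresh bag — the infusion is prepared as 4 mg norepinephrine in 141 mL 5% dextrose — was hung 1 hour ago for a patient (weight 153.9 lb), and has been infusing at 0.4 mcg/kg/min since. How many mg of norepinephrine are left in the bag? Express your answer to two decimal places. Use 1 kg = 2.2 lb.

Weight = 153.9 lb ÷ 2.2 lb/kg = 69.95455 kg
Dose = 0.4 mcg/kg/min × 69.95455 kg = 27.98182 mcg/min
27.98182 mcg/min × 60 min/hr = 1678.909 mcg/hr
Concentration = 4 mg ÷ 141 mL = 0.02836879 mg/mL = 28.36879 mcg/mL
Rate = 1678.909 mcg/hr ÷ 28.36879 mcg/mL = 59.18155 mL/hr
Volume infused = 59.18155 mL/hr × 1 hr = 59.18155 mL
Volume remaining = 141 − 59.18155 = 81.81845 mL
Drug remaining = 81.81845 mL × 28.36879 mcg/mL = 2321.091 mcg = 2.321091 mg

2.32 mg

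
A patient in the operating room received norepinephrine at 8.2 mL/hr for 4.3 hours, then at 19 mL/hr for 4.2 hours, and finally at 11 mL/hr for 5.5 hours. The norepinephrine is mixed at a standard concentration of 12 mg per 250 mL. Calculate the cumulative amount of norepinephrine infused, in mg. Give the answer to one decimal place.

Concentration = 12 mg ÷ 250 mL = 0.048 mg/mL
Stage 1: 8.2 mL/hr × 4.3 hr = 35.26 mL → 35.26 mL × 0.048 mg/mL = 1.69248 mg
Stage 2: 19 mL/hr × 4.2 hr = 79.8 mL → 79.8 mL × 0.048 mg/mL = 3.8304 mg
Stage 3: 11 mL/hr × 5.5 hr = 60.5 mL → 60.5 mL × 0.048 mg/mL = 2.904 mg
Total = 1.69248 + 3.8304 + 2.904 = 8.42688 mg

8.4 mg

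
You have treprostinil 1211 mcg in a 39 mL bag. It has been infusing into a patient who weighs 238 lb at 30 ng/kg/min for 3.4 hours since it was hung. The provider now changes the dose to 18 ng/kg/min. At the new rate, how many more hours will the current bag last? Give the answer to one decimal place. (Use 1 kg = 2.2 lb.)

4.7 hours

Initial rate:
Weight = 238 lb ÷ 2.2 lb/kg = 108.1818 kg
Dose = 30 ng/kg/min × 108.1818 kg = 3245.455 ng/min
3245.455 ng/min × 60 min/hr = 194727.3 ng/hr
Concentration = 1211 mcg ÷ 39 mL = 31.05128 mcg/mL = 31051.28 ng/mL
Rate = 194727.3 ng/hr ÷ 31051.28 ng/mL = 6.271151 mL/hr
Volume infused so far = 6.271151 mL/hr × 3.4 hr = 21.32191 mL
Volume remaining = 39 − 21.32191 = 17.67809 mL
New rate:
Dose = 18 ng/kg/min × 108.1818 kg = 1947.273 ng/min
1947.273 ng/min × 60 min/hr = 116836.4 ng/hr
Rate = 116836.4 ng/hr ÷ 31051.28 ng/mL = 3.76269 mL/hr
Time remaining = 17.67809 mL ÷ 3.76269 mL/hr = 4.698257 hr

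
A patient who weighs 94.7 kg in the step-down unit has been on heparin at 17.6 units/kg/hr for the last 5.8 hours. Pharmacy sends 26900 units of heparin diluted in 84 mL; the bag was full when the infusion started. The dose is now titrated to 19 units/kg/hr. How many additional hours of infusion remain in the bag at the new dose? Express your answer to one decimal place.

9.6 hours

Initial rate:
Dose = 17.6 units/kg/hr × 94.7 kg = 1666.72 units/hr
Concentration = 26900 units ÷ 84 mL = 320.2381 units/mL
Rate = 1666.72 units/hr ÷ 320.2381 units/mL = 5.204628 mL/hr
Volume infused so far = 5.204628 mL/hr × 5.8 hr = 30.18684 mL
Volume remaining = 84 − 30.18684 = 53.81316 mL
New rate:
Dose = 19 units/kg/hr × 94.7 kg = 1799.3 units/hr
Rate = 1799.3 units/hr ÷ 320.2381 units/mL = 5.618632 mL/hr
Time remaining = 53.81316 mL ÷ 5.618632 mL/hr = 9.577627 hr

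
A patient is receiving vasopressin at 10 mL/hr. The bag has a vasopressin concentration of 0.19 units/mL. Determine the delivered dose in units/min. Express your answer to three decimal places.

Drug rate = 10 mL/hr × 0.19 units/mL = 1.9 units/hr
1.9 units/hr ÷ 60 min/hr = 0.03166667 units/min

0.032 units/min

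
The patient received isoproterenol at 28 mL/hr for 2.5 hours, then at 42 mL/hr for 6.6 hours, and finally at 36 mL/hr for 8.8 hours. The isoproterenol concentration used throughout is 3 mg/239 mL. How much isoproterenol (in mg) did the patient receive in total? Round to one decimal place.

Concentration = 3 mg ÷ 239 mL = 0.0125523 mg/mL
Stage 1: 28 mL/hr × 2.5 hr = 70 mL → 70 mL × 0.0125523 mg/mL = 0.8786611 mg
Stage 2: 42 mL/hr × 6.6 hr = 277.2 mL → 277.2 mL × 0.0125523 mg/mL = 3.479498 mg
Stage 3: 36 mL/hr × 8.8 hr = 316.8 mL → 316.8 mL × 0.0125523 mg/mL = 3.976569 mg
Total = 0.8786611 + 3.479498 + 3.976569 = 8.334728 mg

8.3 mg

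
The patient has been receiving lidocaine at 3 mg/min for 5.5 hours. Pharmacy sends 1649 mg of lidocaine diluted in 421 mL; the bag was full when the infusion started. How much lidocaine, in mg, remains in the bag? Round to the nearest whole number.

3 mg/min × 60 min/hr = 180 mg/hr
Concentration = 1649 mg ÷ 421 mL = 3.916865 mg/mL
Rate = 180 mg/hr ÷ 3.916865 mg/mL = 45.95512 mL/hr
Volume infused = 45.95512 mL/hr × 5.5 hr = 252.7532 mL
Volume remaining = 421 − 252.7532 = 168.2468 mL
Drug remaining = 168.2468 mL × 3.916865 mg/mL = 659 mg

659 mg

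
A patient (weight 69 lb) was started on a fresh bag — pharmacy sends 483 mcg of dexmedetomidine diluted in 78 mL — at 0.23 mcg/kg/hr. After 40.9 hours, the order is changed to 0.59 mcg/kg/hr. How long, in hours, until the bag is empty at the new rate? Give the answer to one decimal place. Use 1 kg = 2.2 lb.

Initial rate:
Weight = 69 lb ÷ 2.2 lb/kg = 31.36364 kg
Dose = 0.23 mcg/kg/hr × 31.36364 kg = 7.213636 mcg/hr
Concentration = 483 mcg ÷ 78 mL = 6.192308 mcg/mL
Rate = 7.213636 mcg/hr ÷ 6.192308 mcg/mL = 1.164935 mL/hr
Volume infused so far = 1.164935 mL/hr × 40.9 hr = 47.64584 mL
Volume remaining = 78 − 47.64584 = 30.35416 mL
New rate:
Dose = 0.59 mcg/kg/hr × 31.36364 kg = 18.50455 mcg/hr
Rate = 18.50455 mcg/hr ÷ 6.192308 mcg/mL = 2.988312 mL/hr
Time remaining = 30.35416 mL ÷ 2.988312 mL/hr = 10.15763 hr

10.2 hours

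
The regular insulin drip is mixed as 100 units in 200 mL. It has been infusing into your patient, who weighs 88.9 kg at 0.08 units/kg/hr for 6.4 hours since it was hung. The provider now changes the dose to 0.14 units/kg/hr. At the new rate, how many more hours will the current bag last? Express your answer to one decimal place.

Initial rate:
Dose = 0.08 units/kg/hr × 88.9 kg = 7.112 units/hr
Concentration = 100 units ÷ 200 mL = 0.5 units/mL
Rate = 7.112 units/hr ÷ 0.5 units/mL = 14.224 mL/hr
Volume infused so far = 14.224 mL/hr × 6.4 hr = 91.0336 mL
Volume remaining = 200 − 91.0336 = 108.9664 mL
New rate:
Dose = 0.14 units/kg/hr × 88.9 kg = 12.446 units/hr
Rate = 12.446 units/hr ÷ 0.5 units/mL = 24.892 mL/hr
Time remaining = 108.9664 mL ÷ 24.892 mL/hr = 4.377567 hr

4.4 hours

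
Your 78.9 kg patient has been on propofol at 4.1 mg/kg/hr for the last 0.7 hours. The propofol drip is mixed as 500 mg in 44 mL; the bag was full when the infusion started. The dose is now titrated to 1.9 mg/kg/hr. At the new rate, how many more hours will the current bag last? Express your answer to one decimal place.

Initial rate:
Dose = 4.1 mg/kg/hr × 78.9 kg = 323.49 mg/hr
Concentration = 500 mg ÷ 44 mL = 11.36364 mg/mL
Rate = 323.49 mg/hr ÷ 11.36364 mg/mL = 28.46712 mL/hr
Volume infused so far = 28.46712 mL/hr × 0.7 hr = 19.92698 mL
Volume remaining = 44 − 19.92698 = 24.07302 mL
New rate:
Dose = 1.9 mg/kg/hr × 78.9 kg = 149.91 mg/hr
Rate = 149.91 mg/hr ÷ 11.36364 mg/mL = 13.19208 mL/hr
Time remaining = 24.07302 mL ÷ 13.19208 mL/hr = 1.824808 hr

1.8 hours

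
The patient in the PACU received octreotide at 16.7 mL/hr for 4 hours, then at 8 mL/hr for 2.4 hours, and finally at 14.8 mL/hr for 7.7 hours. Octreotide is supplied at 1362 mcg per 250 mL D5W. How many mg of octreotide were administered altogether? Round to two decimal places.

Concentration = 1362 mcg ÷ 250 mL = 5.448 mcg/mL
Stage 1: 16.7 mL/hr × 4 hr = 66.8 mL → 66.8 mL × 5.448 mcg/mL = 363.9264 mcg
Stage 2: 8 mL/hr × 2.4 hr = 19.2 mL → 19.2 mL × 5.448 mcg/mL = 104.6016 mcg
Stage 3: 14.8 mL/hr × 7.7 hr = 113.96 mL → 113.96 mL × 5.448 mcg/mL = 620.8541 mcg
Total = 363.9264 + 104.6016 + 620.8541 = 1089.382 mcg = 1.089382 mg

1.09 mg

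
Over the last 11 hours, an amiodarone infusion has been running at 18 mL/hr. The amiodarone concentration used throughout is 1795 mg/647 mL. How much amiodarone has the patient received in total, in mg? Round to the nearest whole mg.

549 mg

Concentration = 1795 mg ÷ 647 mL = 2.774343 mg/mL
Drug rate = 18 mL/hr × 2.774343 mg/mL = 49.93818 mg/hr
Total = 49.93818 mg/hr × 11 hr = 549.3199 mg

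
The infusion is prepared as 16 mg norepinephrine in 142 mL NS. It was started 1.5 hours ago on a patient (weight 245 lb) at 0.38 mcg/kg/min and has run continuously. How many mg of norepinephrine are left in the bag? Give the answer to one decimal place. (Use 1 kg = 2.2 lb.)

Weight = 245 lb ÷ 2.2 lb/kg = 111.3636 kg
Dose = 0.38 mcg/kg/min × 111.3636 kg = 42.31818 mcg/min
42.31818 mcg/min × 60 min/hr = 2539.091 mcg/hr
Concentration = 16 mg ÷ 142 mL = 0.1126761 mg/mL = 112.6761 mcg/mL
Rate = 2539.091 mcg/hr ÷ 112.6761 mcg/mL = 22.53443 mL/hr
Volume infused = 22.53443 mL/hr × 1.5 hr = 33.80165 mL
Volume remaining = 142 − 33.80165 = 108.1984 mL
Drug remaining = 108.1984 mL × 112.6761 mcg/mL = 12191.36 mcg = 12.19136 mg

12.2 mg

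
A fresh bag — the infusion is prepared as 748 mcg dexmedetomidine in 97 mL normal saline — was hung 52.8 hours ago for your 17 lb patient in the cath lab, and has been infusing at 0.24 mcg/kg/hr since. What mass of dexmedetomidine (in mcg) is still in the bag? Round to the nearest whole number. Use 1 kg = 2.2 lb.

Weight = 17 lb ÷ 2.2 lb/kg = 7.727273 kg
Dose = 0.24 mcg/kg/hr × 7.727273 kg = 1.854545 mcg/hr
Concentration = 748 mcg ÷ 97 mL = 7.71134 mcg/mL
Rate = 1.854545 mcg/hr ÷ 7.71134 mcg/mL = 0.2404959 mL/hr
Volume infused = 0.2404959 mL/hr × 52.8 hr = 12.69818 mL
Volume remaining = 97 − 12.69818 = 84.30182 mL
Drug remaining = 84.30182 mL × 7.71134 mcg/mL = 650.08 mcg

650 mcg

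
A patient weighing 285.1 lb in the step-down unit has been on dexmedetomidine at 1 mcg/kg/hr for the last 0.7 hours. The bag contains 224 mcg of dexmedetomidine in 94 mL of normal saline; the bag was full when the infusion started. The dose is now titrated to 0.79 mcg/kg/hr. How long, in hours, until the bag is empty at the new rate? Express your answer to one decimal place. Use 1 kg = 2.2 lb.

Initial rate:
Weight = 285.1 lb ÷ 2.2 lb/kg = 129.5909 kg
Dose = 1 mcg/kg/hr × 129.5909 kg = 129.5909 mcg/hr
Concentration = 224 mcg ÷ 94 mL = 2.382979 mcg/mL
Rate = 129.5909 mcg/hr ÷ 2.382979 mcg/mL = 54.3819 mL/hr
Volume infused so far = 54.3819 mL/hr × 0.7 hr = 38.06733 mL
Volume remaining = 94 − 38.06733 = 55.93267 mL
New rate:
Dose = 0.79 mcg/kg/hr × 129.5909 kg = 102.3768 mcg/hr
Rate = 102.3768 mcg/hr ÷ 2.382979 mcg/mL = 42.9617 mL/hr
Time remaining = 55.93267 mL ÷ 42.9617 mL/hr = 1.301919 hr

1.3 hours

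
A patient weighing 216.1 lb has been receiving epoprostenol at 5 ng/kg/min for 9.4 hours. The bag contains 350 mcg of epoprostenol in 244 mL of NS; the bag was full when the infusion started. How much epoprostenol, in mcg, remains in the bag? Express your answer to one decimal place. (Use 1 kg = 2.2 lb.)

Weight = 216.1 lb ÷ 2.2 lb/kg = 98.22727 kg
Dose = 5 ng/kg/min × 98.22727 kg = 491.1364 ng/min
491.1364 ng/min × 60 min/hr = 29468.18 ng/hr
Concentration = 350 mcg ÷ 244 mL = 1.434426 mcg/mL = 1434.426 ng/mL
Rate = 29468.18 ng/hr ÷ 1434.426 ng/mL = 20.54353 mL/hr
Volume infused = 20.54353 mL/hr × 9.4 hr = 193.1092 mL
Volume remaining = 244 − 193.1092 = 50.89079 mL
Drug remaining = 50.89079 mL × 1434.426 ng/mL = 72999.09 ng = 72.99909 mcg

73.0 mcg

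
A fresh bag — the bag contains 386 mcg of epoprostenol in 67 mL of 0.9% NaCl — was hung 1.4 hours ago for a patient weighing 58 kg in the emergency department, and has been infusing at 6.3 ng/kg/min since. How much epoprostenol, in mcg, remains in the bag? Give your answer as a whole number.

Dose = 6.3 ng/kg/min × 58 kg = 365.4 ng/min
365.4 ng/min × 60 min/hr = 21924 ng/hr
Concentration = 386 mcg ÷ 67 mL = 5.761194 mcg/mL = 5761.194 ng/mL
Rate = 21924 ng/hr ÷ 5761.194 ng/mL = 3.805461 mL/hr
Volume infused = 3.805461 mL/hr × 1.4 hr = 5.327646 mL
Volume remaining = 67 − 5.327646 = 61.67235 mL
Drug remaining = 61.67235 mL × 5761.194 ng/mL = 355306.4 ng = 355.3064 mcg

355 mcg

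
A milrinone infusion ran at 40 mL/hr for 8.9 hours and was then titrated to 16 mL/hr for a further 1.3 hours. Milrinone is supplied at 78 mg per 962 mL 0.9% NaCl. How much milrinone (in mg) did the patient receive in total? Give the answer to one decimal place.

30.6 mg

Concentration = 78 mg ÷ 962 mL = 0.08108108 mg/mL
Stage 1: 40 mL/hr × 8.9 hr = 356 mL → 356 mL × 0.08108108 mg/mL = 28.86486 mg
Stage 2: 16 mL/hr × 1.3 hr = 20.8 mL → 20.8 mL × 0.08108108 mg/mL = 1.686486 mg
Total = 28.86486 + 1.686486 = 30.55135 mg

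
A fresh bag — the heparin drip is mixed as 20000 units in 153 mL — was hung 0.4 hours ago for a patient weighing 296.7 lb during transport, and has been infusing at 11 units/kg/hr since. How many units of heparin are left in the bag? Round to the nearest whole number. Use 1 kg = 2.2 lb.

19407 units

Weight = 296.7 lb ÷ 2.2 lb/kg = 134.8636 kg
Dose = 11 units/kg/hr × 134.8636 kg = 1483.5 units/hr
Concentration = 20000 units ÷ 153 mL = 130.719 units/mL
Rate = 1483.5 units/hr ÷ 130.719 units/mL = 11.34877 mL/hr
Volume infused = 11.34877 mL/hr × 0.4 hr = 4.53951 mL
Volume remaining = 153 − 4.53951 = 148.4605 mL
Drug remaining = 148.4605 mL × 130.719 units/mL = 19406.6 units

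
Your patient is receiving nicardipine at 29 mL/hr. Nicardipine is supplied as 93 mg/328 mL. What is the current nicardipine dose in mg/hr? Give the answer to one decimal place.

8.2 mg/hr

Concentration = 93 mg ÷ 328 mL = 0.2835366 mg/mL
Drug rate = 29 mL/hr × 0.2835366 mg/mL = 8.222561 mg/hr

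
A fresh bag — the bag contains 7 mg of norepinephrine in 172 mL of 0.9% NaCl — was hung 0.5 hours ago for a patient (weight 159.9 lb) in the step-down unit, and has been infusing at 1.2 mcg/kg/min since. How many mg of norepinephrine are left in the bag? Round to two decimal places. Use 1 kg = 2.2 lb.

4.38 mg

Weight = 159.9 lb ÷ 2.2 lb/kg = 72.68182 kg
Dose = 1.2 mcg/kg/min × 72.68182 kg = 87.21818 mcg/min
87.21818 mcg/min × 60 min/hr = 5233.091 mcg/hr
Concentration = 7 mg ÷ 172 mL = 0.04069767 mg/mL = 40.69767 mcg/mL
Rate = 5233.091 mcg/hr ÷ 40.69767 mcg/mL = 128.5845 mL/hr
Volume infused = 128.5845 mL/hr × 0.5 hr = 64.29226 mL
Volume remaining = 172 − 64.29226 = 107.7077 mL
Drug remaining = 107.7077 mL × 40.69767 mcg/mL = 4383.455 mcg = 4.383455 mg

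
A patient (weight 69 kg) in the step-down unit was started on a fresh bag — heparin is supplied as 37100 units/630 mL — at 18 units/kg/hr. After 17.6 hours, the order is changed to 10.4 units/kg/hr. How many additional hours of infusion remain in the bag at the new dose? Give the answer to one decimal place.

Initial rate:
Dose = 18 units/kg/hr × 69 kg = 1242 units/hr
Concentration = 37100 units ÷ 630 mL = 58.88889 units/mL
Rate = 1242 units/hr ÷ 58.88889 units/mL = 21.09057 mL/hr
Volume infused so far = 21.09057 mL/hr × 17.6 hr = 371.194 mL
Volume remaining = 630 − 371.194 = 258.806 mL
New rate:
Dose = 10.4 units/kg/hr × 69 kg = 717.6 units/hr
Rate = 717.6 units/hr ÷ 58.88889 units/mL = 12.18566 mL/hr
Time remaining = 258.806 mL ÷ 12.18566 mL/hr = 21.23857 hr

21.2 hours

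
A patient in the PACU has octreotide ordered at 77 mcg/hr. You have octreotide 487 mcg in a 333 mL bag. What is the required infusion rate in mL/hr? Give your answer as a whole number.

53 mL/hr

Concentration = 487 mcg ÷ 333 mL = 1.462462 mcg/mL
Rate = 77 mcg/hr ÷ 1.462462 mcg/mL = 52.65092 mL/hr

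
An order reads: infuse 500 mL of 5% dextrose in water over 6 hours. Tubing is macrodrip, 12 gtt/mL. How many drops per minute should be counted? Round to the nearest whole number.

17 gtt/min

500 mL ÷ (6 hr × 60 = 360 min) = 1.388889 mL/min
1.388889 mL/min × 12 gtt/mL = 16.66667 gtt/min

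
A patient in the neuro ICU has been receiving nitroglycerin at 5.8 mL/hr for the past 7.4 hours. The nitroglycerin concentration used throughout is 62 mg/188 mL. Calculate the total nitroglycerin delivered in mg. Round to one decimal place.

14.2 mg

Concentration = 62 mg ÷ 188 mL = 0.3297872 mg/mL = 329.7872 mcg/mL
Drug rate = 5.8 mL/hr × 329.7872 mcg/mL = 1912.766 mcg/hr
Total = 1912.766 mcg/hr × 7.4 hr = 14154.47 mcg = 14.15447 mg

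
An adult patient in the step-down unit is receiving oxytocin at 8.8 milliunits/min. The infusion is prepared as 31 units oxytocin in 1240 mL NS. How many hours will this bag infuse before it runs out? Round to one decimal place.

58.7 hours

8.8 milliunits/min × 60 min/hr = 528 milliunits/hr
Concentration = 31 units ÷ 1240 mL = 0.025 units/mL = 25 milliunits/mL
Rate = 528 milliunits/hr ÷ 25 milliunits/mL = 21.12 mL/hr
Duration = 1240 mL ÷ 21.12 mL/hr = 58.71212 hr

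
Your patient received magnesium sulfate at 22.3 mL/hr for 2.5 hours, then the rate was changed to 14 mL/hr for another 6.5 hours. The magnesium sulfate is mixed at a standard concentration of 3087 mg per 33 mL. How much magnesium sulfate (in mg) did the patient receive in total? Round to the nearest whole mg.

Concentration = 3087 mg ÷ 33 mL = 93.54545 mg/mL
Stage 1: 22.3 mL/hr × 2.5 hr = 55.75 mL → 55.75 mL × 93.54545 mg/mL = 5215.159 mg
Stage 2: 14 mL/hr × 6.5 hr = 91 mL → 91 mL × 93.54545 mg/mL = 8512.636 mg
Total = 5215.159 + 8512.636 = 13727.8 mg

13728 mg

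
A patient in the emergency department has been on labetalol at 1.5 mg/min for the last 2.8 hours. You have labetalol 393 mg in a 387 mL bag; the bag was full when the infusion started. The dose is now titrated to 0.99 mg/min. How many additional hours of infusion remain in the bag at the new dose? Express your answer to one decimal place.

2.4 hours

Initial rate:
1.5 mg/min × 60 min/hr = 90 mg/hr
Concentration = 393 mg ÷ 387 mL = 1.015504 mg/mL
Rate = 90 mg/hr ÷ 1.015504 mg/mL = 88.62595 mL/hr
Volume infused so far = 88.62595 mL/hr × 2.8 hr = 248.1527 mL
Volume remaining = 387 − 248.1527 = 138.8473 mL
New rate:
0.99 mg/min × 60 min/hr = 59.4 mg/hr
Rate = 59.4 mg/hr ÷ 1.015504 mg/mL = 58.49313 mL/hr
Time remaining = 138.8473 mL ÷ 58.49313 mL/hr = 2.373737 hr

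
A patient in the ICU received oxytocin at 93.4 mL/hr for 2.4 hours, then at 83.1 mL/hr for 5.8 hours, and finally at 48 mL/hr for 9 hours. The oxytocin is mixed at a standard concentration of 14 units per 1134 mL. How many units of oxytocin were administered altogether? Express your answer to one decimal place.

14.1 units

Concentration = 14 units ÷ 1134 mL = 0.01234568 units/mL
Stage 1: 93.4 mL/hr × 2.4 hr = 224.16 mL → 224.16 mL × 0.01234568 units/mL = 2.767407 units
Stage 2: 83.1 mL/hr × 5.8 hr = 481.98 mL → 481.98 mL × 0.01234568 units/mL = 5.95037 units
Stage 3: 48 mL/hr × 9 hr = 432 mL → 432 mL × 0.01234568 units/mL = 5.333333 units
Total = 2.767407 + 5.95037 + 5.333333 = 14.05111 units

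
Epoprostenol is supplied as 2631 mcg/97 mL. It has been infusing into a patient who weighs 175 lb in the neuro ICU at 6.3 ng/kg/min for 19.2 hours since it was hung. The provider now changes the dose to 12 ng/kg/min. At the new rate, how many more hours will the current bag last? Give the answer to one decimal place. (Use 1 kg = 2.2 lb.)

35.9 hours

Initial rate:
Weight = 175 lb ÷ 2.2 lb/kg = 79.54545 kg
Dose = 6.3 ng/kg/min × 79.54545 kg = 501.1364 ng/min
501.1364 ng/min × 60 min/hr = 30068.18 ng/hr
Concentration = 2631 mcg ÷ 97 mL = 27.12371 mcg/mL = 27123.71 ng/mL
Rate = 30068.18 ng/hr ÷ 27123.71 ng/mL = 1.108557 mL/hr
Volume infused so far = 1.108557 mL/hr × 19.2 hr = 21.2843 mL
Volume remaining = 97 − 21.2843 = 75.7157 mL
New rate:
Dose = 12 ng/kg/min × 79.54545 kg = 954.5455 ng/min
954.5455 ng/min × 60 min/hr = 57272.73 ng/hr
Rate = 57272.73 ng/hr ÷ 27123.71 ng/mL = 2.111537 mL/hr
Time remaining = 75.7157 mL ÷ 2.111537 mL/hr = 35.8581 hr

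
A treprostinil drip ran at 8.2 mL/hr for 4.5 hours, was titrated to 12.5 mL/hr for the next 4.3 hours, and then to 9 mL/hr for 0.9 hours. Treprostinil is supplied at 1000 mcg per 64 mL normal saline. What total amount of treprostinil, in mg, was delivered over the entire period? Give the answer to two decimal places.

Concentration = 1000 mcg ÷ 64 mL = 15.625 mcg/mL
Stage 1: 8.2 mL/hr × 4.5 hr = 36.9 mL → 36.9 mL × 15.625 mcg/mL = 576.5625 mcg
Stage 2: 12.5 mL/hr × 4.3 hr = 53.75 mL → 53.75 mL × 15.625 mcg/mL = 839.8438 mcg
Stage 3: 9 mL/hr × 0.9 hr = 8.1 mL → 8.1 mL × 15.625 mcg/mL = 126.5625 mcg
Total = 576.5625 + 839.8438 + 126.5625 = 1542.969 mcg = 1.542969 mg

1.54 mg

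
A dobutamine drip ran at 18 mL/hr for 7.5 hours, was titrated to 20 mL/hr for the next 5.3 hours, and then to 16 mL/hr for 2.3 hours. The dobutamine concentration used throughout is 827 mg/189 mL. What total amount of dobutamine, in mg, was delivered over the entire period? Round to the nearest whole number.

1216 mg

Concentration = 827 mg ÷ 189 mL = 4.375661 mg/mL
Stage 1: 18 mL/hr × 7.5 hr = 135 mL → 135 mL × 4.375661 mg/mL = 590.7143 mg
Stage 2: 20 mL/hr × 5.3 hr = 106 mL → 106 mL × 4.375661 mg/mL = 463.8201 mg
Stage 3: 16 mL/hr × 2.3 hr = 36.8 mL → 36.8 mL × 4.375661 mg/mL = 161.0243 mg
Total = 590.7143 + 463.8201 + 161.0243 = 1215.559 mg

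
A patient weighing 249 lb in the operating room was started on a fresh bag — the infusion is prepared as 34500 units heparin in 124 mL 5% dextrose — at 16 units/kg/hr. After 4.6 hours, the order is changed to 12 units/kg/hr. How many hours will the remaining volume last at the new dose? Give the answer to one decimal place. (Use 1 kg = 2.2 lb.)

19.3 hours

Initial rate:
Weight = 249 lb ÷ 2.2 lb/kg = 113.1818 kg
Dose = 16 units/kg/hr × 113.1818 kg = 1810.909 units/hr
Concentration = 34500 units ÷ 124 mL = 278.2258 units/mL
Rate = 1810.909 units/hr ÷ 278.2258 units/mL = 6.508775 mL/hr
Volume infused so far = 6.508775 mL/hr × 4.6 hr = 29.94036 mL
Volume remaining = 124 − 29.94036 = 94.05964 mL
New rate:
Dose = 12 units/kg/hr × 113.1818 kg = 1358.182 units/hr
Rate = 1358.182 units/hr ÷ 278.2258 units/mL = 4.881581 mL/hr
Time remaining = 94.05964 mL ÷ 4.881581 mL/hr = 19.26827 hr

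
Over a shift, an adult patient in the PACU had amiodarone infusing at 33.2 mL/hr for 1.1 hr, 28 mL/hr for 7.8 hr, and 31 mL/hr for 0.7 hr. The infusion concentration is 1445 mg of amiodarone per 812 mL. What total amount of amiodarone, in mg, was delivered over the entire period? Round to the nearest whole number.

Concentration = 1445 mg ÷ 812 mL = 1.779557 mg/mL
Stage 1: 33.2 mL/hr × 1.1 hr = 36.52 mL → 36.52 mL × 1.779557 mg/mL = 64.98941 mg
Stage 2: 28 mL/hr × 7.8 hr = 218.4 mL → 218.4 mL × 1.779557 mg/mL = 388.6552 mg
Stage 3: 31 mL/hr × 0.7 hr = 21.7 mL → 21.7 mL × 1.779557 mg/mL = 38.61638 mg
Total = 64.98941 + 388.6552 + 38.61638 = 492.261 mg

492 mg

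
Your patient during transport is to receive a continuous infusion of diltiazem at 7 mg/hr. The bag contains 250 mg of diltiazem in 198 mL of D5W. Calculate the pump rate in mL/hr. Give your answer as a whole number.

Concentration = 250 mg ÷ 198 mL = 1.262626 mg/mL
Rate = 7 mg/hr ÷ 1.262626 mg/mL = 5.544 mL/hr

6 mL/hr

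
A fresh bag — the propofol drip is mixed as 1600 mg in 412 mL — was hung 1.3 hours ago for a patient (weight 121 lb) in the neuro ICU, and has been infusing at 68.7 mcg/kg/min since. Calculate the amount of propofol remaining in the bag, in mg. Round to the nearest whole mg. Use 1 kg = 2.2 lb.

Weight = 121 lb ÷ 2.2 lb/kg = 55 kg
Dose = 68.7 mcg/kg/min × 55 kg = 3778.5 mcg/min
3778.5 mcg/min × 60 min/hr = 226710 mcg/hr
Concentration = 1600 mg ÷ 412 mL = 3.883495 mg/mL = 3883.495 mcg/mL
Rate = 226710 mcg/hr ÷ 3883.495 mcg/mL = 58.37782 mL/hr
Volume infused = 58.37782 mL/hr × 1.3 hr = 75.89117 mL
Volume remaining = 412 − 75.89117 = 336.1088 mL
Drug remaining = 336.1088 mL × 3883.495 mcg/mL = 1305277 mcg = 1305.277 mg

1305 mg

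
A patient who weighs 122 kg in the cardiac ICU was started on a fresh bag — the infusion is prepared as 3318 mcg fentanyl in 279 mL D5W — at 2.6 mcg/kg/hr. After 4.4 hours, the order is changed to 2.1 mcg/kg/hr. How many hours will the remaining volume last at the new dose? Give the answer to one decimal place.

7.5 hours

Initial rate:
Dose = 2.6 mcg/kg/hr × 122 kg = 317.2 mcg/hr
Concentration = 3318 mcg ÷ 279 mL = 11.89247 mcg/mL
Rate = 317.2 mcg/hr ÷ 11.89247 mcg/mL = 26.67233 mL/hr
Volume infused so far = 26.67233 mL/hr × 4.4 hr = 117.3583 mL
Volume remaining = 279 − 117.3583 = 161.6417 mL
New rate:
Dose = 2.1 mcg/kg/hr × 122 kg = 256.2 mcg/hr
Rate = 256.2 mcg/hr ÷ 11.89247 mcg/mL = 21.54304 mL/hr
Time remaining = 161.6417 mL ÷ 21.54304 mL/hr = 7.503201 hr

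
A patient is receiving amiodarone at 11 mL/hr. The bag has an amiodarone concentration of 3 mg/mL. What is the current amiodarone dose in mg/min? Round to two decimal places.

Drug rate = 11 mL/hr × 3 mg/mL = 33 mg/hr
33 mg/hr ÷ 60 min/hr = 0.55 mg/min

0.55 mg/min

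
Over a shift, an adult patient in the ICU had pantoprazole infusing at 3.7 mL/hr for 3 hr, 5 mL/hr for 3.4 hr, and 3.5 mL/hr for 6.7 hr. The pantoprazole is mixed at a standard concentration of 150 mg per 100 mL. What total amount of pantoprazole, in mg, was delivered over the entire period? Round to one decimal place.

Concentration = 150 mg ÷ 100 mL = 1.5 mg/mL
Stage 1: 3.7 mL/hr × 3 hr = 11.1 mL → 11.1 mL × 1.5 mg/mL = 16.65 mg
Stage 2: 5 mL/hr × 3.4 hr = 17 mL → 17 mL × 1.5 mg/mL = 25.5 mg
Stage 3: 3.5 mL/hr × 6.7 hr = 23.45 mL → 23.45 mL × 1.5 mg/mL = 35.175 mg
Total = 16.65 + 25.5 + 35.175 = 77.325 mg

77.3 mg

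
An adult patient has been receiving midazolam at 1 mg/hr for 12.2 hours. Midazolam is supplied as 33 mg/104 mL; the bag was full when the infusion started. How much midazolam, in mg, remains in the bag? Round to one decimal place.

Concentration = 33 mg ÷ 104 mL = 0.3173077 mg/mL
Rate = 1 mg/hr ÷ 0.3173077 mg/mL = 3.151515 mL/hr
Volume infused = 3.151515 mL/hr × 12.2 hr = 38.44848 mL
Volume remaining = 104 − 38.44848 = 65.55152 mL
Drug remaining = 65.55152 mL × 0.3173077 mg/mL = 20.8 mg

20.8 mg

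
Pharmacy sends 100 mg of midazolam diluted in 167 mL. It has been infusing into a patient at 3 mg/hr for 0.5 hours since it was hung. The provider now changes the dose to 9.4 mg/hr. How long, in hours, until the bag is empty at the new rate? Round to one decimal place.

10.5 hours

Initial rate:
Concentration = 100 mg ÷ 167 mL = 0.5988024 mg/mL
Rate = 3 mg/hr ÷ 0.5988024 mg/mL = 5.01 mL/hr
Volume infused so far = 5.01 mL/hr × 0.5 hr = 2.505 mL
Volume remaining = 167 − 2.505 = 164.495 mL
New rate:
Rate = 9.4 mg/hr ÷ 0.5988024 mg/mL = 15.698 mL/hr
Time remaining = 164.495 mL ÷ 15.698 mL/hr = 10.47872 hr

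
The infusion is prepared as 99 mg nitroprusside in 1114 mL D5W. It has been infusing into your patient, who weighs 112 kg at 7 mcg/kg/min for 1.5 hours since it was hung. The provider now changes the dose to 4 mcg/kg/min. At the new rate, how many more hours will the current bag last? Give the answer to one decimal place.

Initial rate:
Dose = 7 mcg/kg/min × 112 kg = 784 mcg/min
784 mcg/min × 60 min/hr = 47040 mcg/hr
Concentration = 99 mg ÷ 1114 mL = 0.08886894 mg/mL = 88.86894 mcg/mL
Rate = 47040 mcg/hr ÷ 88.86894 mcg/mL = 529.3188 mL/hr
Volume infused so far = 529.3188 mL/hr × 1.5 hr = 793.9782 mL
Volume remaining = 1114 − 793.9782 = 320.0218 mL
New rate:
Dose = 4 mcg/kg/min × 112 kg = 448 mcg/min
448 mcg/min × 60 min/hr = 26880 mcg/hr
Rate = 26880 mcg/hr ÷ 88.86894 mcg/mL = 302.4679 mL/hr
Time remaining = 320.0218 mL ÷ 302.4679 mL/hr = 1.058036 hr

1.1 hours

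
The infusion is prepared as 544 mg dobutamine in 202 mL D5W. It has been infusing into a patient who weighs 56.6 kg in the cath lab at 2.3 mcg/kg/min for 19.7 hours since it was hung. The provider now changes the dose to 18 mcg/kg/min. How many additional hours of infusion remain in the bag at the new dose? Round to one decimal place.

6.4 hours

Initial rate:
Dose = 2.3 mcg/kg/min × 56.6 kg = 130.18 mcg/min
130.18 mcg/min × 60 min/hr = 7810.8 mcg/hr
Concentration = 544 mg ÷ 202 mL = 2.693069 mg/mL = 2693.069 mcg/mL
Rate = 7810.8 mcg/hr ÷ 2693.069 mcg/mL = 2.900334 mL/hr
Volume infused so far = 2.900334 mL/hr × 19.7 hr = 57.13658 mL
Volume remaining = 202 − 57.13658 = 144.8634 mL
New rate:
Dose = 18 mcg/kg/min × 56.6 kg = 1018.8 mcg/min
1018.8 mcg/min × 60 min/hr = 61128 mcg/hr
Rate = 61128 mcg/hr ÷ 2693.069 mcg/mL = 22.69826 mL/hr
Time remaining = 144.8634 mL ÷ 22.69826 mL/hr = 6.382137 hr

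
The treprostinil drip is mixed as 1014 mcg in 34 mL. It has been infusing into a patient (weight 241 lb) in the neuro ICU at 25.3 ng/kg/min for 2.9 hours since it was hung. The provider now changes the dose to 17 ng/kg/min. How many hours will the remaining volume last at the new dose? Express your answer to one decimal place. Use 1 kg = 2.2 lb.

Initial rate:
Weight = 241 lb ÷ 2.2 lb/kg = 109.5455 kg
Dose = 25.3 ng/kg/min × 109.5455 kg = 2771.5 ng/min
2771.5 ng/min × 60 min/hr = 166290 ng/hr
Concentration = 1014 mcg ÷ 34 mL = 29.82353 mcg/mL = 29823.53 ng/mL
Rate = 166290 ng/hr ÷ 29823.53 ng/mL = 5.575799 mL/hr
Volume infused so far = 5.575799 mL/hr × 2.9 hr = 16.16982 mL
Volume remaining = 34 − 16.16982 = 17.83018 mL
New rate:
Dose = 17 ng/kg/min × 109.5455 kg = 1862.273 ng/min
1862.273 ng/min × 60 min/hr = 111736.4 ng/hr
Rate = 111736.4 ng/hr ÷ 29823.53 ng/mL = 3.746584 mL/hr
Time remaining = 17.83018 mL ÷ 3.746584 mL/hr = 4.759051 hr

4.8 hours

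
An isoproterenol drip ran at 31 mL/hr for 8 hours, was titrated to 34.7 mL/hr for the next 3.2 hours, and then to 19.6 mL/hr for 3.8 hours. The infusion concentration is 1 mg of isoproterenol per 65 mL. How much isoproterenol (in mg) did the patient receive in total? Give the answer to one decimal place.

6.7 mg

Concentration = 1 mg ÷ 65 mL = 0.01538462 mg/mL
Stage 1: 31 mL/hr × 8 hr = 248 mL → 248 mL × 0.01538462 mg/mL = 3.815385 mg
Stage 2: 34.7 mL/hr × 3.2 hr = 111.04 mL → 111.04 mL × 0.01538462 mg/mL = 1.708308 mg
Stage 3: 19.6 mL/hr × 3.8 hr = 74.48 mL → 74.48 mL × 0.01538462 mg/mL = 1.145846 mg
Total = 3.815385 + 1.708308 + 1.145846 = 6.669538 mg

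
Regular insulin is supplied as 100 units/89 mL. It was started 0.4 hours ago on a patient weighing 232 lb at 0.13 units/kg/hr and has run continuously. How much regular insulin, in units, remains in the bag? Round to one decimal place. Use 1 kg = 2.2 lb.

94.5 units

Weight = 232 lb ÷ 2.2 lb/kg = 105.4545 kg
Dose = 0.13 units/kg/hr × 105.4545 kg = 13.70909 units/hr
Concentration = 100 units ÷ 89 mL = 1.123596 units/mL
Rate = 13.70909 units/hr ÷ 1.123596 units/mL = 12.20109 mL/hr
Volume infused = 12.20109 mL/hr × 0.4 hr = 4.880436 mL
Volume remaining = 89 − 4.880436 = 84.11956 mL
Drug remaining = 84.11956 mL × 1.123596 units/mL = 94.51636 units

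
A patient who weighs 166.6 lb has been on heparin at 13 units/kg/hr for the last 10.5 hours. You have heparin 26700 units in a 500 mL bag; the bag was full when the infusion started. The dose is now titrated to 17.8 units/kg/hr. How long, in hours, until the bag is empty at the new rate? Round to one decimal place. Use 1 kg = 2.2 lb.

Initial rate:
Weight = 166.6 lb ÷ 2.2 lb/kg = 75.72727 kg
Dose = 13 units/kg/hr × 75.72727 kg = 984.4545 units/hr
Concentration = 26700 units ÷ 500 mL = 53.4 units/mL
Rate = 984.4545 units/hr ÷ 53.4 units/mL = 18.43548 mL/hr
Volume infused so far = 18.43548 mL/hr × 10.5 hr = 193.5725 mL
Volume remaining = 500 − 193.5725 = 306.4275 mL
New rate:
Dose = 17.8 units/kg/hr × 75.72727 kg = 1347.945 units/hr
Rate = 1347.945 units/hr ÷ 53.4 units/mL = 25.24242 mL/hr
Time remaining = 306.4275 mL ÷ 25.24242 mL/hr = 12.13938 hr

12.1 hours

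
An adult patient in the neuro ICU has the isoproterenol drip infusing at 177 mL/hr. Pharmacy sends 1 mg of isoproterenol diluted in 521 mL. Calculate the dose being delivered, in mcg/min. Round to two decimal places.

5.66 mcg/min

Concentration = 1 mg ÷ 521 mL = 0.001919386 mg/mL = 1.919386 mcg/mL
Drug rate = 177 mL/hr × 1.919386 mcg/mL = 339.7313 mcg/hr
339.7313 mcg/hr ÷ 60 min/hr = 5.662188 mcg/min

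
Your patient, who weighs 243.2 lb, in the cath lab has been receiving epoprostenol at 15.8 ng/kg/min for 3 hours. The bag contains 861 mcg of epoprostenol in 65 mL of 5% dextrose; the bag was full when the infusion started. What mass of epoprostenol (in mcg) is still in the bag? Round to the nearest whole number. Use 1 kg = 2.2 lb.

547 mcg

Weight = 243.2 lb ÷ 2.2 lb/kg = 110.5455 kg
Dose = 15.8 ng/kg/min × 110.5455 kg = 1746.618 ng/min
1746.618 ng/min × 60 min/hr = 104797.1 ng/hr
Concentration = 861 mcg ÷ 65 mL = 13.24615 mcg/mL = 13246.15 ng/mL
Rate = 104797.1 ng/hr ÷ 13246.15 ng/mL = 7.911511 mL/hr
Volume infused = 7.911511 mL/hr × 3 hr = 23.73453 mL
Volume remaining = 65 − 23.73453 = 41.26547 mL
Drug remaining = 41.26547 mL × 13246.15 ng/mL = 546608.7 ng = 546.6087 mcg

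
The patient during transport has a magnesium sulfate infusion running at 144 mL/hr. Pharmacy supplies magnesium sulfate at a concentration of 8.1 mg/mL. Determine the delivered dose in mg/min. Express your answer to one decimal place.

19.4 mg/min

Drug rate = 144 mL/hr × 8.1 mg/mL = 1166.4 mg/hr
1166.4 mg/hr ÷ 60 min/hr = 19.44 mg/min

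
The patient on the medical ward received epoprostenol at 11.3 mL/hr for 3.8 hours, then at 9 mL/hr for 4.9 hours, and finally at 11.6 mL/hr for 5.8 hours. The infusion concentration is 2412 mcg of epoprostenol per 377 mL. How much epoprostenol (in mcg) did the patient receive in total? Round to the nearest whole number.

987 mcg

Concentration = 2412 mcg ÷ 377 mL = 6.397878 mcg/mL
Stage 1: 11.3 mL/hr × 3.8 hr = 42.94 mL → 42.94 mL × 6.397878 mcg/mL = 274.7249 mcg
Stage 2: 9 mL/hr × 4.9 hr = 44.1 mL → 44.1 mL × 6.397878 mcg/mL = 282.1464 mcg
Stage 3: 11.6 mL/hr × 5.8 hr = 67.28 mL → 67.28 mL × 6.397878 mcg/mL = 430.4492 mcg
Total = 274.7249 + 282.1464 + 430.4492 = 987.3205 mcg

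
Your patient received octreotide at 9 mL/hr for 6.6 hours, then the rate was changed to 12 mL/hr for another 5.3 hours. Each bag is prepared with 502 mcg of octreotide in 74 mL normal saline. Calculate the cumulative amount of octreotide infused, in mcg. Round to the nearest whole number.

834 mcg

Concentration = 502 mcg ÷ 74 mL = 6.783784 mcg/mL
Stage 1: 9 mL/hr × 6.6 hr = 59.4 mL → 59.4 mL × 6.783784 mcg/mL = 402.9568 mcg
Stage 2: 12 mL/hr × 5.3 hr = 63.6 mL → 63.6 mL × 6.783784 mcg/mL = 431.4486 mcg
Total = 402.9568 + 431.4486 = 834.4054 mcg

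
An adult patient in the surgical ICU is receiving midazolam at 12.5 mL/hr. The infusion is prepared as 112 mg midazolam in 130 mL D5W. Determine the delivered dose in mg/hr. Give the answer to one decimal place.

10.8 mg/hr

Concentration = 112 mg ÷ 130 mL = 0.8615385 mg/mL
Drug rate = 12.5 mL/hr × 0.8615385 mg/mL = 10.76923 mg/hr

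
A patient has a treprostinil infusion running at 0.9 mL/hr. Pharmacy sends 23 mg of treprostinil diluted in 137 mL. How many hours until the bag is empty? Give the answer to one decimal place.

152.2 hours

Duration = 137 mL ÷ 0.9 mL/hr = 152.2222 hr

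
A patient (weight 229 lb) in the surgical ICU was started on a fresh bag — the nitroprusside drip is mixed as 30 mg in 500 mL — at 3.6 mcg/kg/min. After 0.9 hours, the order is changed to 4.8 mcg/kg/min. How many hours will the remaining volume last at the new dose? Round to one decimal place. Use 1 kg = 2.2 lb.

Initial rate:
Weight = 229 lb ÷ 2.2 lb/kg = 104.0909 kg
Dose = 3.6 mcg/kg/min × 104.0909 kg = 374.7273 mcg/min
374.7273 mcg/min × 60 min/hr = 22483.64 mcg/hr
Concentration = 30 mg ÷ 500 mL = 0.06 mg/mL = 60 mcg/mL
Rate = 22483.64 mcg/hr ÷ 60 mcg/mL = 374.7273 mL/hr
Volume infused so far = 374.7273 mL/hr × 0.9 hr = 337.2545 mL
Volume remaining = 500 − 337.2545 = 162.7455 mL
New rate:
Dose = 4.8 mcg/kg/min × 104.0909 kg = 499.6364 mcg/min
499.6364 mcg/min × 60 min/hr = 29978.18 mcg/hr
Rate = 29978.18 mcg/hr ÷ 60 mcg/mL = 499.6364 mL/hr
Time remaining = 162.7455 mL ÷ 499.6364 mL/hr = 0.3257278 hr

0.3 hours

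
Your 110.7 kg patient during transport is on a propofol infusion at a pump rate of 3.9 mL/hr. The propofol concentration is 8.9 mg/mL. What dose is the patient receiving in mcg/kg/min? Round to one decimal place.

Concentration = 8.9 mg/mL = 8900 mcg/mL
Drug rate = 3.9 mL/hr × 8900 mcg/mL = 34710 mcg/hr
34710 mcg/hr ÷ 60 min/hr = 578.5 mcg/min
578.5 mcg/min ÷ 110.7 kg = 5.225836 mcg/kg/min

5.2 mcg/kg/min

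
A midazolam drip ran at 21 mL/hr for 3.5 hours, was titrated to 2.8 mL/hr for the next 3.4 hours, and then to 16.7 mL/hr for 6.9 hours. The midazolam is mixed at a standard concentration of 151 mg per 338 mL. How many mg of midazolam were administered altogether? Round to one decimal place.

Concentration = 151 mg ÷ 338 mL = 0.4467456 mg/mL
Stage 1: 21 mL/hr × 3.5 hr = 73.5 mL → 73.5 mL × 0.4467456 mg/mL = 32.8358 mg
Stage 2: 2.8 mL/hr × 3.4 hr = 9.52 mL → 9.52 mL × 0.4467456 mg/mL = 4.253018 mg
Stage 3: 16.7 mL/hr × 6.9 hr = 115.23 mL → 115.23 mL × 0.4467456 mg/mL = 51.47849 mg
Total = 32.8358 + 4.253018 + 51.47849 = 88.56731 mg

88.6 mg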